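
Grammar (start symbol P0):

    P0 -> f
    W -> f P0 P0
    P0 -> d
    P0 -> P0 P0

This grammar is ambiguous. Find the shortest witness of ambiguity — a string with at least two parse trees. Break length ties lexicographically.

length 1: no string has ≥2 trees
length 2: no string has ≥2 trees
length 3: d d d has 2 parse trees

Two derivations of d d d:
  P0 ⇒ P0 P0 ⇒ d P0 ⇒ d P0 P0 ⇒ d d P0 ⇒ d d d
  P0 ⇒ P0 P0 ⇒ P0 P0 P0 ⇒ d P0 P0 ⇒ d d P0 ⇒ d d d

d d d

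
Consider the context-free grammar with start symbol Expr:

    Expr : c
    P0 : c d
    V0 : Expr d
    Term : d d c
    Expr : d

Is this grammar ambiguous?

(V0, P0, Term are unreachable from Expr, so their rules don't affect L(Expr).) Restricted to the reachable nonterminals, every rule has the form A → t or A → t B, and no two rules for the same A share a first terminal. The grammar encodes a DFA — one run per string.

Unambiguous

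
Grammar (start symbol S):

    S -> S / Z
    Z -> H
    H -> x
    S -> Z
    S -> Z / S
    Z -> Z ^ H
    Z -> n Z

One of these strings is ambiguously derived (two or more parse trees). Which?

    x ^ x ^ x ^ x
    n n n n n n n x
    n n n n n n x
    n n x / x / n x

n n x / x / n x

x ^ x ^ x ^ x: 1 tree
n n n n n n n x: 1 tree
n n n n n n x: 1 tree
n n x / x / n x: 4 trees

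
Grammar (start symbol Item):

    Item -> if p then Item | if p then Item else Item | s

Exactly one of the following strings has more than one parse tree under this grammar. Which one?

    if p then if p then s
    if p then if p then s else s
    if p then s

if p then if p then s else s

if p then if p then s: 1 tree
if p then if p then s else s: 2 trees
if p then s: 1 tree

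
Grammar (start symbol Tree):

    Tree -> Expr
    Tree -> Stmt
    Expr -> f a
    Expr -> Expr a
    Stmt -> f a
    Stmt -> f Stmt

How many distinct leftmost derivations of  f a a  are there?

Parse trees for f a a:
  [Tree [Expr [Expr f a] a]]

1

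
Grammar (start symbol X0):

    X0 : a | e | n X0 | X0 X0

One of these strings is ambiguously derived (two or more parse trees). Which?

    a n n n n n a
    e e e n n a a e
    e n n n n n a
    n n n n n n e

e e e n n a a e

a n n n n n a: 1 tree
e e e n n a a e: 95 trees
e n n n n n a: 1 tree
n n n n n n e: 1 tree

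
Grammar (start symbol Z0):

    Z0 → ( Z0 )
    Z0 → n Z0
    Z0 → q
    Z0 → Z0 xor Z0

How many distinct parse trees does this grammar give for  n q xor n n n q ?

Parse trees for n q xor n n n q:
  [Z0 n [Z0 [Z0 q] xor [Z0 n [Z0 n [Z0 n [Z0 q]]]]]]
  [Z0 [Z0 n [Z0 q]] xor [Z0 n [Z0 n [Z0 n [Z0 q]]]]]

2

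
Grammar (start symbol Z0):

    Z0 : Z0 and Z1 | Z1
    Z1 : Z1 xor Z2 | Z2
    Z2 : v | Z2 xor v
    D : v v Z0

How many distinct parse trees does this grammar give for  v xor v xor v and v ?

Parse trees for v xor v xor v and v:
  [Z0 [Z0 [Z1 [Z1 [Z2 v]] xor [Z2 [Z2 v] xor v]]] and [Z1 [Z2 v]]]
  [Z0 [Z0 [Z1 [Z1 [Z1 [Z2 v]] xor [Z2 v]] xor [Z2 v]]] and [Z1 [Z2 v]]]
  [Z0 [Z0 [Z1 [Z1 [Z2 [Z2 v] xor v]] xor [Z2 v]]] and [Z1 [Z2 v]]]
  [Z0 [Z0 [Z1 [Z2 [Z2 [Z2 v] xor v] xor v]]] and [Z1 [Z2 v]]]

4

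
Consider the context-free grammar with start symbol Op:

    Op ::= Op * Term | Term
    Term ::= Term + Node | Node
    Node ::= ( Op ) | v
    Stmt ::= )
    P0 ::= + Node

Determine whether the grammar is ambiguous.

Unambiguous

Only Op, Term, Node are reachable from Op; ignoring the rest: The grammar is stratified — Op handles '*' (left-recursive), Term handles '+', Node atoms. Each operator has a fixed associativity and precedence level, so every string has one parse.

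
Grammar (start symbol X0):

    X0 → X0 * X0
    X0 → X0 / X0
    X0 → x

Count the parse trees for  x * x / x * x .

Parse trees for x * x / x * x:
  [X0 [X0 x] * [X0 [X0 [X0 x] / [X0 x]] * [X0 x]]]
  [X0 [X0 x] * [X0 [X0 x] / [X0 [X0 x] * [X0 x]]]]
  [X0 [X0 [X0 x] * [X0 [X0 x] / [X0 x]]] * [X0 x]]
  [X0 [X0 [X0 [X0 x] * [X0 x]] / [X0 x]] * [X0 x]]
  [X0 [X0 [X0 x] * [X0 x]] / [X0 [X0 x] * [X0 x]]]

5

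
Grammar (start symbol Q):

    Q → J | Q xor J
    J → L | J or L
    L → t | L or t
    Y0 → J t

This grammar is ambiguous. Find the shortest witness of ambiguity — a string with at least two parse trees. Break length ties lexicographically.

t or t

length 1: no string has ≥2 trees
length 3: t or t has 2 parse trees

Two derivations of t or t:
  Q ⇒ J ⇒ L ⇒ L or t ⇒ t or t
  Q ⇒ J ⇒ J or L ⇒ L or L ⇒ t or L ⇒ t or t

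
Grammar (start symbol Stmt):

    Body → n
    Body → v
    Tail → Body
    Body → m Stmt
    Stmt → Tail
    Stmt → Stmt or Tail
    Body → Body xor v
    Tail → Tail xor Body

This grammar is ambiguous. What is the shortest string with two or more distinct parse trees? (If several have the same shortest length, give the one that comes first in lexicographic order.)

length 1: no string has ≥2 trees
length 2: no string has ≥2 trees
length 3: n xor v has 2 parse trees

Two derivations of n xor v:
  Stmt ⇒ Tail ⇒ Body ⇒ Body xor v ⇒ n xor v
  Stmt ⇒ Tail ⇒ Tail xor Body ⇒ Body xor Body ⇒ n xor Body ⇒ n xor v

n xor v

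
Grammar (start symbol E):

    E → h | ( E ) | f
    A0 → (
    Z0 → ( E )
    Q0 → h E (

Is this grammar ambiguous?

Unambiguous

(A0, Z0, Q0 are unreachable from E, so their rules don't affect L(E).) L(E) is { openⁿ atom closeⁿ : n ≥ 0 }. The bracket depth fixes n, and the derivation is forced at every step.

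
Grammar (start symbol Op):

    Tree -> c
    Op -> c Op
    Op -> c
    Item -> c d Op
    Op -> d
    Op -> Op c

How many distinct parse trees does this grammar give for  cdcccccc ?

Parse trees for cdcccccc:
  [Op c [Op [Op [Op [Op [Op [Op [Op d] c] c] c] c] c] c]]
  [Op [Op c [Op [Op [Op [Op [Op [Op d] c] c] c] c] c]] c]
  [Op [Op [Op c [Op [Op [Op [Op [Op d] c] c] c] c]] c] c]
  [Op [Op [Op [Op c [Op [Op [Op [Op d] c] c] c]] c] c] c]
  [Op [Op [Op [Op [Op c [Op [Op [Op d] c] c]] c] c] c] c]
  [Op [Op [Op [Op [Op [Op c [Op [Op d] c]] c] c] c] c] c]
  [Op [Op [Op [Op [Op [Op [Op c [Op d]] c] c] c] c] c] c]

7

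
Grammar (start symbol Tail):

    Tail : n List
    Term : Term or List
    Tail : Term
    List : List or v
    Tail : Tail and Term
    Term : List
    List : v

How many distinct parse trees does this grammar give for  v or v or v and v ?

4

Parse trees for v or v or v and v:
  [Tail [Tail [Term [Term [List v]] or [List [List v] or v]]] and [Term [List v]]]
  [Tail [Tail [Term [Term [Term [List v]] or [List v]] or [List v]]] and [Term [List v]]]
  [Tail [Tail [Term [Term [List [List v] or v]] or [List v]]] and [Term [List v]]]
  [Tail [Tail [Term [List [List [List v] or v] or v]]] and [Term [List v]]]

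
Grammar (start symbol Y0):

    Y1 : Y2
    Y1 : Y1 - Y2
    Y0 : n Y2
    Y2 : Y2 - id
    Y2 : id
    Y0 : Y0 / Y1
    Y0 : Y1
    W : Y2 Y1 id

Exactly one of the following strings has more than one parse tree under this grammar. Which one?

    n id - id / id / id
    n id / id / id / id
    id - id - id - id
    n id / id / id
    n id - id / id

n id - id / id / id: 1 tree
n id / id / id / id: 1 tree
id - id - id - id: 8 trees
n id / id / id: 1 tree
n id - id / id: 1 tree

id - id - id - id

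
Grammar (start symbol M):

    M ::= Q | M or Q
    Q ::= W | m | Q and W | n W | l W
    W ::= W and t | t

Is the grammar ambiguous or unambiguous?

Witness: t and t

Derivation 1: M ⇒ Q ⇒ W ⇒ W and t ⇒ t and t
Derivation 2: M ⇒ Q ⇒ Q and W ⇒ W and W ⇒ t and W ⇒ t and t

Two distinct leftmost derivations for the same string.

Ambiguous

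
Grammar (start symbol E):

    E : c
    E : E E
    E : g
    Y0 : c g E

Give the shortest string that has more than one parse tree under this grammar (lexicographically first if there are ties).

length 1: no string has ≥2 trees
length 2: no string has ≥2 trees
length 3: c c c has 2 parse trees

Two derivations of c c c:
  E ⇒ E E ⇒ c E ⇒ c E E ⇒ c c E ⇒ c c c
  E ⇒ E E ⇒ E E E ⇒ c E E ⇒ c c E ⇒ c c c

c c c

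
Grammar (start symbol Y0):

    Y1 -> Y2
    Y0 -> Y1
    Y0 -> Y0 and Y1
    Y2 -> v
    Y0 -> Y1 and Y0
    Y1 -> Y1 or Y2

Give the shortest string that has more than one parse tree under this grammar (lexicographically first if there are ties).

v and v

length 1: no string has ≥2 trees
length 3: v and v has 2 parse trees

Two derivations of v and v:
  Y0 ⇒ Y0 and Y1 ⇒ Y1 and Y1 ⇒ Y2 and Y1 ⇒ v and Y1 ⇒ v and Y2 ⇒ v and v
  Y0 ⇒ Y1 and Y0 ⇒ Y2 and Y0 ⇒ v and Y0 ⇒ v and Y1 ⇒ v and Y2 ⇒ v and v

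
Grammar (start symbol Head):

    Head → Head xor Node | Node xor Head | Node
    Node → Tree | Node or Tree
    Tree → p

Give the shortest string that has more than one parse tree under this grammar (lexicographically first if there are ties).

p xor p

length 1: no string has ≥2 trees
length 3: p xor p has 2 parse trees

Two derivations of p xor p:
  Head ⇒ Head xor Node ⇒ Node xor Node ⇒ Tree xor Node ⇒ p xor Node ⇒ p xor Tree ⇒ p xor p
  Head ⇒ Node xor Head ⇒ Tree xor Head ⇒ p xor Head ⇒ p xor Node ⇒ p xor Tree ⇒ p xor p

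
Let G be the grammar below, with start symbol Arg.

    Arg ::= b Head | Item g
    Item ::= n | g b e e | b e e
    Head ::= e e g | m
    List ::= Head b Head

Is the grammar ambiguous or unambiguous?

Witness: b e e g

Derivation 1: Arg ⇒ b Head ⇒ b e e g
Derivation 2: Arg ⇒ Item g ⇒ b e e g

Two distinct leftmost derivations for the same string.

Ambiguous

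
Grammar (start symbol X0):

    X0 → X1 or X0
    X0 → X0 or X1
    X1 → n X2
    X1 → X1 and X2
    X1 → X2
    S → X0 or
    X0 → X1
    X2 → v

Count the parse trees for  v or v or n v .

Parse trees for v or v or n v:
  [X0 [X1 [X2 v]] or [X0 [X1 [X2 v]] or [X0 [X1 n [X2 v]]]]]
  [X0 [X1 [X2 v]] or [X0 [X0 [X1 [X2 v]]] or [X1 n [X2 v]]]]
  [X0 [X0 [X1 [X2 v]] or [X0 [X1 [X2 v]]]] or [X1 n [X2 v]]]
  [X0 [X0 [X0 [X1 [X2 v]]] or [X1 [X2 v]]] or [X1 n [X2 v]]]

4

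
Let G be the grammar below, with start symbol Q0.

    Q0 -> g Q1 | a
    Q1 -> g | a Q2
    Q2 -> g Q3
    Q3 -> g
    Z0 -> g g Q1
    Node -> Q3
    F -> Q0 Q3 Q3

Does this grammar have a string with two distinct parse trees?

Only Q0, Q1, Q2, Q3 are reachable from Q0; ignoring the rest: The reachable rules are right-linear with at most one rule per (nonterminal, next-terminal) pair. Each input token forces the next rule, so parsing is deterministic.

Unambiguous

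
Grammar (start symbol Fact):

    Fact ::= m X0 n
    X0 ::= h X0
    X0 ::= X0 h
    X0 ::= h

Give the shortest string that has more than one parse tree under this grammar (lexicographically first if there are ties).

m h h n

length 3: no string has ≥2 trees
length 4: m h h n has 2 parse trees

Two derivations of m h h n:
  Fact ⇒ m X0 n ⇒ m h X0 n ⇒ m h h n
  Fact ⇒ m X0 n ⇒ m X0 h n ⇒ m h h n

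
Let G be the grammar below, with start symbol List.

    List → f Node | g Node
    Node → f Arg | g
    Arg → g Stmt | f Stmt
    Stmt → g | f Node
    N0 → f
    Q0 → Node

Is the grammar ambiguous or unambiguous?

(N0, Q0 are unreachable from List, so their rules don't affect L(List).) Each reachable nonterminal has at most one production per leading terminal, and all productions are right-linear; the derivation is determined token-by-token.

Unambiguous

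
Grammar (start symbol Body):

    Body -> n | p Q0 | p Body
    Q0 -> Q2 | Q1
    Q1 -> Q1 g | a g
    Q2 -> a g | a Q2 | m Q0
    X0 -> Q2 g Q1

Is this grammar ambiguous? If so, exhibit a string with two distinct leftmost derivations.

Ambiguous

Witness: p a g

Derivation 1: Body ⇒ p Q0 ⇒ p Q2 ⇒ p a g
Derivation 2: Body ⇒ p Q0 ⇒ p Q1 ⇒ p a g

Two distinct leftmost derivations for the same string.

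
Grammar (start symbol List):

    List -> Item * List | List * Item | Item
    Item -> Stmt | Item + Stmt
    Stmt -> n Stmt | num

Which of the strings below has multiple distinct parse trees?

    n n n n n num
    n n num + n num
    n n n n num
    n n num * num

n n num * num

n n n n n num: 1 tree
n n num + n num: 1 tree
n n n n num: 1 tree
n n num * num: 2 trees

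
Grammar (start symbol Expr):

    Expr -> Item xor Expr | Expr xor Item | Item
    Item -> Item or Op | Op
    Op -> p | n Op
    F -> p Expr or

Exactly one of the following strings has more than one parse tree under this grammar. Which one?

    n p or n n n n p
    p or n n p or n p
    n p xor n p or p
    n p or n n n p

n p or n n n n p: 1 tree
p or n n p or n p: 1 tree
n p xor n p or p: 2 trees
n p or n n n p: 1 tree

n p xor n p or p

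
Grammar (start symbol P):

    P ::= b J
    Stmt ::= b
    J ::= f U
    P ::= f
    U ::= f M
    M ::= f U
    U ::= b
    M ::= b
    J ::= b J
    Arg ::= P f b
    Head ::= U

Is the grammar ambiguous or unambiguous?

Only P, J, U, M are reachable from P; ignoring the rest: The reachable rules are right-linear with at most one rule per (nonterminal, next-terminal) pair. Each input token forces the next rule, so parsing is deterministic.

Unambiguous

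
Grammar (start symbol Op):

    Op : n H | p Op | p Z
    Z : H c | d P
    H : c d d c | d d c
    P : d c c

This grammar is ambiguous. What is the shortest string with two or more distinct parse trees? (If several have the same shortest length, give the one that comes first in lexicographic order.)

length 4: no string has ≥2 trees
length 5: p d d c c has 2 parse trees

Two derivations of p d d c c:
  Op ⇒ p Z ⇒ p H c ⇒ p d d c c
  Op ⇒ p Z ⇒ p d P ⇒ p d d c c

p d d c c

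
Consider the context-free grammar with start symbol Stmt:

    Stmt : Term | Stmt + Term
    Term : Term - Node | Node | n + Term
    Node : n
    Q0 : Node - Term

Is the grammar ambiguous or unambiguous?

Ambiguous

Witness: n + n

Derivation 1: Stmt ⇒ Term ⇒ n + Term ⇒ n + Node ⇒ n + n
Derivation 2: Stmt ⇒ Stmt + Term ⇒ Term + Term ⇒ Node + Term ⇒ n + Term ⇒ n + Node ⇒ n + n

Two distinct leftmost derivations for the same string.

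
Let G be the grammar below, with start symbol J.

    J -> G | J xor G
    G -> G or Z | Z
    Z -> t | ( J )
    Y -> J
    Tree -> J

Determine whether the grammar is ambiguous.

Unambiguous

Only J, G, Z are reachable from J; ignoring the rest: The grammar is stratified — J handles 'xor' (left-recursive), G handles 'or', Z atoms. Each operator has a fixed associativity and precedence level, so every string has one parse.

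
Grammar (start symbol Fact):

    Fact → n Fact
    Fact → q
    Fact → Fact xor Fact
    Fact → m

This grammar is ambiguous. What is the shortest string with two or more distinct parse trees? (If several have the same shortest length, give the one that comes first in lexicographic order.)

n m xor m

length 1: no string has ≥2 trees
length 2: no string has ≥2 trees
length 3: no string has ≥2 trees
length 4: n m xor m has 2 parse trees

Two derivations of n m xor m:
  Fact ⇒ n Fact ⇒ n Fact xor Fact ⇒ n m xor Fact ⇒ n m xor m
  Fact ⇒ Fact xor Fact ⇒ n Fact xor Fact ⇒ n m xor Fact ⇒ n m xor m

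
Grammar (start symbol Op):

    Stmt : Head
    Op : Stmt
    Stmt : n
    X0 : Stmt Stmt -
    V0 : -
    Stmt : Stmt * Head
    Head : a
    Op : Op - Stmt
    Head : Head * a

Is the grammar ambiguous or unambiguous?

Ambiguous

Witness: a * a

Derivation 1: Op ⇒ Stmt ⇒ Head ⇒ Head * a ⇒ a * a
Derivation 2: Op ⇒ Stmt ⇒ Stmt * Head ⇒ Head * Head ⇒ a * Head ⇒ a * a

Two distinct leftmost derivations for the same string.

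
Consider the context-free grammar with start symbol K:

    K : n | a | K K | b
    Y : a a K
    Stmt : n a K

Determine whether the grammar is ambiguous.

Witness: a a a

Derivation 1: K ⇒ K K ⇒ a K ⇒ a K K ⇒ a a K ⇒ a a a
Derivation 2: K ⇒ K K ⇒ K K K ⇒ a K K ⇒ a a K ⇒ a a a

Two distinct leftmost derivations for the same string.

Ambiguous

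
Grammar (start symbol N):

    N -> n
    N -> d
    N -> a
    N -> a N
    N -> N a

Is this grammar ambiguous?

Witness: a a

Derivation 1: N ⇒ a N ⇒ a a
Derivation 2: N ⇒ N a ⇒ a a

Two distinct leftmost derivations for the same string.

Ambiguous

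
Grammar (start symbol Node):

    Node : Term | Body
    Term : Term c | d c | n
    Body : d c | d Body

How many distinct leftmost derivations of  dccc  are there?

Parse trees for dccc:
  [Node [Term [Term [Term d c] c] c]]

1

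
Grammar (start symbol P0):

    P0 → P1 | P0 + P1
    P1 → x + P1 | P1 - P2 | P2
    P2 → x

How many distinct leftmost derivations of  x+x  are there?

2

Parse trees for x+x:
  [P0 [P1 x + [P1 [P2 x]]]]
  [P0 [P0 [P1 [P2 x]]] + [P1 [P2 x]]]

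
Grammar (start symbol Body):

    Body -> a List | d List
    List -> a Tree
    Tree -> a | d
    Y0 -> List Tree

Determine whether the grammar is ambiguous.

Unambiguous

(Y0 is unreachable from Body, so its rules don't affect L(Body).) The reachable rules are right-linear with at most one rule per (nonterminal, next-terminal) pair. Each input token forces the next rule, so parsing is deterministic.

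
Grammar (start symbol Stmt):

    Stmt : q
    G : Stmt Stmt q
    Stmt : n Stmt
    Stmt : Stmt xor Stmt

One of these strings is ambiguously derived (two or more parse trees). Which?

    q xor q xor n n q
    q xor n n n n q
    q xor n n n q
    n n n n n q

q xor q xor n n q: 2 trees
q xor n n n n q: 1 tree
q xor n n n q: 1 tree
n n n n n q: 1 tree

q xor q xor n n q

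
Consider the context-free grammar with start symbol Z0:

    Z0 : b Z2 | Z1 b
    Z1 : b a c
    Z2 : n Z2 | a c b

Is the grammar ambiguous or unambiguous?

Ambiguous

Witness: b a c b

Derivation 1: Z0 ⇒ b Z2 ⇒ b a c b
Derivation 2: Z0 ⇒ Z1 b ⇒ b a c b

Two distinct leftmost derivations for the same string.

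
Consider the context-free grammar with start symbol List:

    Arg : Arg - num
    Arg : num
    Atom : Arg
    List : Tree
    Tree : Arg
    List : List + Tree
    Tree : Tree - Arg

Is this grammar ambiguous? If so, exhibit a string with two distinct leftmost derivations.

Ambiguous

Witness: num - num

Derivation 1: List ⇒ Tree ⇒ Arg ⇒ Arg - num ⇒ num - num
Derivation 2: List ⇒ Tree ⇒ Tree - Arg ⇒ Arg - Arg ⇒ num - Arg ⇒ num - num

Two distinct leftmost derivations for the same string.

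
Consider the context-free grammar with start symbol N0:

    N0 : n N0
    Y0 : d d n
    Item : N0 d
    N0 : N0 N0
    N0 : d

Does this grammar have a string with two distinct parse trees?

Witness: d d d

Derivation 1: N0 ⇒ N0 N0 ⇒ N0 N0 N0 ⇒ d N0 N0 ⇒ d d N0 ⇒ d d d
Derivation 2: N0 ⇒ N0 N0 ⇒ d N0 ⇒ d N0 N0 ⇒ d d N0 ⇒ d d d

Two distinct leftmost derivations for the same string.

Ambiguous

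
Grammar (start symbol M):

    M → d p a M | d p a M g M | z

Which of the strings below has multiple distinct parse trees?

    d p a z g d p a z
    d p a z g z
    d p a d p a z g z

d p a d p a z g z

d p a z g d p a z: 1 tree
d p a z g z: 1 tree
d p a d p a z g z: 2 trees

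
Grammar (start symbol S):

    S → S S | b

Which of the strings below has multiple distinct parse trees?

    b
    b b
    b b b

b: 1 tree
b b: 1 tree
b b b: 2 trees

b b b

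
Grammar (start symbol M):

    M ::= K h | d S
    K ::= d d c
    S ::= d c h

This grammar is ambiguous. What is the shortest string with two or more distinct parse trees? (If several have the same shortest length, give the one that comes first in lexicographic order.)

length 4: d d c h has 2 parse trees

Two derivations of d d c h:
  M ⇒ K h ⇒ d d c h
  M ⇒ d S ⇒ d d c h

d d c h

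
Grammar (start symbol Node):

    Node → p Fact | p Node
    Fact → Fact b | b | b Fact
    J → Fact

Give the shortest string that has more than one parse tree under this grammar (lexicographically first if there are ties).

p b b

length 2: no string has ≥2 trees
length 3: p b b has 2 parse trees

Two derivations of p b b:
  Node ⇒ p Fact ⇒ p Fact b ⇒ p b b
  Node ⇒ p Fact ⇒ p b Fact ⇒ p b b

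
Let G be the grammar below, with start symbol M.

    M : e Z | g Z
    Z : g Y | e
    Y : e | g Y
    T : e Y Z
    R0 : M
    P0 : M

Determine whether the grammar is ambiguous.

Unambiguous

(T, R0, P0 are unreachable from M, so their rules don't affect L(M).) Each reachable nonterminal has at most one production per leading terminal, and all productions are right-linear; the derivation is determined token-by-token.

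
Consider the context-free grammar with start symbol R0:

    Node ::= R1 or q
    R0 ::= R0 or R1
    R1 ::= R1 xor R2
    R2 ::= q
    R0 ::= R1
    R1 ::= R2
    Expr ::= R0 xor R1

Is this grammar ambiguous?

Unambiguous

Only R0, R1, R2 are reachable from R0; ignoring the rest: R0 → R0 or R1 | R1  ;  R1 → R1 xor R2 | R2  — a left-associative chain with R2 at the bottom. Each string factors uniquely by precedence.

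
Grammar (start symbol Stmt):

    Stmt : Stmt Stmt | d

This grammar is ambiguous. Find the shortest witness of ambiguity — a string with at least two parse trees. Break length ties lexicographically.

d d d

length 1: no string has ≥2 trees
length 2: no string has ≥2 trees
length 3: d d d has 2 parse trees

Two derivations of d d d:
  Stmt ⇒ Stmt Stmt ⇒ Stmt Stmt Stmt ⇒ d Stmt Stmt ⇒ d d Stmt ⇒ d d d
  Stmt ⇒ Stmt Stmt ⇒ d Stmt ⇒ d Stmt Stmt ⇒ d d Stmt ⇒ d d d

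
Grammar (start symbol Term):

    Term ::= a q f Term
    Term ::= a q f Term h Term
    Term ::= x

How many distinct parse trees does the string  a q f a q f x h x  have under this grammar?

Parse trees for a q f a q f x h x:
  [Term a q f [Term a q f [Term x] h [Term x]]]
  [Term a q f [Term a q f [Term x]] h [Term x]]

2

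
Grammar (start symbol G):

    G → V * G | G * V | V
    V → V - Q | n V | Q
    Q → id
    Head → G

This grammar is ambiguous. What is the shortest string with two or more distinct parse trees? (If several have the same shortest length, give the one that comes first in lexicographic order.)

id * id

length 1: no string has ≥2 trees
length 2: no string has ≥2 trees
length 3: id * id has 2 parse trees

Two derivations of id * id:
  G ⇒ V * G ⇒ Q * G ⇒ id * G ⇒ id * V ⇒ id * Q ⇒ id * id
  G ⇒ G * V ⇒ V * V ⇒ Q * V ⇒ id * V ⇒ id * Q ⇒ id * id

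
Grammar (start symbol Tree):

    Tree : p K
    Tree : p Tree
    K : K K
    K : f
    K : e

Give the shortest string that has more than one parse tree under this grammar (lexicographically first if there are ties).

p e e e

length 2: no string has ≥2 trees
length 3: no string has ≥2 trees
length 4: p e e e has 2 parse trees

Two derivations of p e e e:
  Tree ⇒ p K ⇒ p K K ⇒ p K K K ⇒ p e K K ⇒ p e e K ⇒ p e e e
  Tree ⇒ p K ⇒ p K K ⇒ p e K ⇒ p e K K ⇒ p e e K ⇒ p e e e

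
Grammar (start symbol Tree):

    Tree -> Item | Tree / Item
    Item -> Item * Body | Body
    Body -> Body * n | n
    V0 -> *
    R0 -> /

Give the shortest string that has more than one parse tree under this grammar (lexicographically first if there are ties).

length 1: no string has ≥2 trees
length 3: n * n has 2 parse trees

Two derivations of n * n:
  Tree ⇒ Item ⇒ Item * Body ⇒ Body * Body ⇒ n * Body ⇒ n * n
  Tree ⇒ Item ⇒ Body ⇒ Body * n ⇒ n * n

n * n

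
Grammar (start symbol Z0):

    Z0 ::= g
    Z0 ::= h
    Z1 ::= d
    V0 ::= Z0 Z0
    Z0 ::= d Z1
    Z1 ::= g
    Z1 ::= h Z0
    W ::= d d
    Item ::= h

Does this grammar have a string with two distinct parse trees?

(V0, W, Item are unreachable from Z0, so their rules don't affect L(Z0).) Restricted to the reachable nonterminals, every rule has the form A → t or A → t B, and no two rules for the same A share a first terminal. The grammar encodes a DFA — one run per string.

Unambiguous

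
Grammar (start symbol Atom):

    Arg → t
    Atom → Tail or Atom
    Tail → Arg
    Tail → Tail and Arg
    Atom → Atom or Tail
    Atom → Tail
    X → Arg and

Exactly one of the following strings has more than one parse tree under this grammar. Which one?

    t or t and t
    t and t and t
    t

t or t and t

t or t and t: 2 trees
t and t and t: 1 tree
t: 1 tree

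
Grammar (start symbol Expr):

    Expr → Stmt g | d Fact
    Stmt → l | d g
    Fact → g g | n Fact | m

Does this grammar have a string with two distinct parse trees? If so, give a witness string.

Ambiguous

Witness: d g g

Derivation 1: Expr ⇒ Stmt g ⇒ d g g
Derivation 2: Expr ⇒ d Fact ⇒ d g g

Two distinct leftmost derivations for the same string.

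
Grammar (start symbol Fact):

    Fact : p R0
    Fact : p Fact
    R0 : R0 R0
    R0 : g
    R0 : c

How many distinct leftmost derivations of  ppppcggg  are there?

Parse trees for ppppcggg:
  [Fact p [Fact p [Fact p [Fact p [R0 [R0 c] [R0 [R0 g] [R0 [R0 g] [R0 g]]]]]]]]
  [Fact p [Fact p [Fact p [Fact p [R0 [R0 c] [R0 [R0 [R0 g] [R0 g]] [R0 g]]]]]]]
  [Fact p [Fact p [Fact p [Fact p [R0 [R0 [R0 c] [R0 g]] [R0 [R0 g] [R0 g]]]]]]]
  [Fact p [Fact p [Fact p [Fact p [R0 [R0 [R0 c] [R0 [R0 g] [R0 g]]] [R0 g]]]]]]
  [Fact p [Fact p [Fact p [Fact p [R0 [R0 [R0 [R0 c] [R0 g]] [R0 g]] [R0 g]]]]]]

5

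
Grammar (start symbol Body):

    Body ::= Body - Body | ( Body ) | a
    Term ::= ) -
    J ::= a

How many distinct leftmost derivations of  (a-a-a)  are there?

2

Parse trees for (a-a-a):
  [Body ( [Body [Body a] - [Body [Body a] - [Body a]]] )]
  [Body ( [Body [Body [Body a] - [Body a]] - [Body a]] )]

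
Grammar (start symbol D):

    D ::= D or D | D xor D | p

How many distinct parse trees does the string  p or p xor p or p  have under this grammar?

Parse trees for p or p xor p or p:
  [D [D p] or [D [D [D p] xor [D p]] or [D p]]]
  [D [D p] or [D [D p] xor [D [D p] or [D p]]]]
  [D [D [D p] or [D [D p] xor [D p]]] or [D p]]
  [D [D [D [D p] or [D p]] xor [D p]] or [D p]]
  [D [D [D p] or [D p]] xor [D [D p] or [D p]]]

5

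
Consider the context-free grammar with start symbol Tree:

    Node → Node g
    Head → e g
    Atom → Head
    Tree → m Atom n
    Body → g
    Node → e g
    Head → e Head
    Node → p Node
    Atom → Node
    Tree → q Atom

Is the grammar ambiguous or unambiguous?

Ambiguous

Witness: q e g

Derivation 1: Tree ⇒ q Atom ⇒ q Head ⇒ q e g
Derivation 2: Tree ⇒ q Atom ⇒ q Node ⇒ q e g

Two distinct leftmost derivations for the same string.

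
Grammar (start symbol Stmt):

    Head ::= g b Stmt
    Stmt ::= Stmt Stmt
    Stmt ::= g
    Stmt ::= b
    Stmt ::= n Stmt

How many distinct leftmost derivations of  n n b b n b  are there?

Parse trees for n n b b n b (showing first 6 of 9):
  [Stmt [Stmt n [Stmt n [Stmt b]]] [Stmt [Stmt b] [Stmt n [Stmt b]]]]
  [Stmt [Stmt [Stmt n [Stmt n [Stmt b]]] [Stmt b]] [Stmt n [Stmt b]]]
  [Stmt [Stmt n [Stmt [Stmt n [Stmt b]] [Stmt b]]] [Stmt n [Stmt b]]]
  [Stmt [Stmt n [Stmt n [Stmt [Stmt b] [Stmt b]]]] [Stmt n [Stmt b]]]
  [Stmt n [Stmt [Stmt n [Stmt b]] [Stmt [Stmt b] [Stmt n [Stmt b]]]]]
  [Stmt n [Stmt [Stmt [Stmt n [Stmt b]] [Stmt b]] [Stmt n [Stmt b]]]]

9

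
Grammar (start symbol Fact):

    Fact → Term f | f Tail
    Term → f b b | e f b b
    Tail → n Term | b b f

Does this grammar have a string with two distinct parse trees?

Witness: f b b f

Derivation 1: Fact ⇒ Term f ⇒ f b b f
Derivation 2: Fact ⇒ f Tail ⇒ f b b f

Two distinct leftmost derivations for the same string.

Ambiguous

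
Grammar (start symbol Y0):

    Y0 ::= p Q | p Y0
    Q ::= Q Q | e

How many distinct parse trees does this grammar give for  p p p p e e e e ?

Parse trees for p p p p e e e e:
  [Y0 p [Y0 p [Y0 p [Y0 p [Q [Q e] [Q [Q e] [Q [Q e] [Q e]]]]]]]]
  [Y0 p [Y0 p [Y0 p [Y0 p [Q [Q e] [Q [Q [Q e] [Q e]] [Q e]]]]]]]
  [Y0 p [Y0 p [Y0 p [Y0 p [Q [Q [Q e] [Q e]] [Q [Q e] [Q e]]]]]]]
  [Y0 p [Y0 p [Y0 p [Y0 p [Q [Q [Q e] [Q [Q e] [Q e]]] [Q e]]]]]]
  [Y0 p [Y0 p [Y0 p [Y0 p [Q [Q [Q [Q e] [Q e]] [Q e]] [Q e]]]]]]

5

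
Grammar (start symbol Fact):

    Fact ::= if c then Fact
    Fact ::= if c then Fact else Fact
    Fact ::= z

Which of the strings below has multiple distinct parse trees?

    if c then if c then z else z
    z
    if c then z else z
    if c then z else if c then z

if c then if c then z else z: 2 trees
z: 1 tree
if c then z else z: 1 tree
if c then z else if c then z: 1 tree

if c then if c then z else z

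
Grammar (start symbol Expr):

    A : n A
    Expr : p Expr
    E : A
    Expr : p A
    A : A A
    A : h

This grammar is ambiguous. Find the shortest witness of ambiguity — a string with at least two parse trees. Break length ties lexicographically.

p h h h

length 2: no string has ≥2 trees
length 3: no string has ≥2 trees
length 4: p h h h has 2 parse trees

Two derivations of p h h h:
  Expr ⇒ p A ⇒ p A A ⇒ p A A A ⇒ p h A A ⇒ p h h A ⇒ p h h h
  Expr ⇒ p A ⇒ p A A ⇒ p h A ⇒ p h A A ⇒ p h h A ⇒ p h h h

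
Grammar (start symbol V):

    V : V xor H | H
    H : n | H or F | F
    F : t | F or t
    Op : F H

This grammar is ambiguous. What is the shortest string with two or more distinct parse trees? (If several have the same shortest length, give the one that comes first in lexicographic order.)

length 1: no string has ≥2 trees
length 3: t or t has 2 parse trees

Two derivations of t or t:
  V ⇒ H ⇒ H or F ⇒ F or F ⇒ t or F ⇒ t or t
  V ⇒ H ⇒ F ⇒ F or t ⇒ t or t

t or t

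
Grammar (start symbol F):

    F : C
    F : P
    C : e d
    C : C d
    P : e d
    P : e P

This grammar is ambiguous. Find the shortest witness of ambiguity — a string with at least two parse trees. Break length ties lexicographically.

length 2: e d has 2 parse trees

Two derivations of e d:
  F ⇒ C ⇒ e d
  F ⇒ P ⇒ e d

e d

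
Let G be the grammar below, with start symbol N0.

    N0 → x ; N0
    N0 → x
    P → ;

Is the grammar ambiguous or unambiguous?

Unambiguous

Only N0 is reachable from N0; ignoring the rest: The reachable grammar is A → atom sep A | atom. Each atom is followed by either the separator (recurse) or end-of-string (stop) — no choice point.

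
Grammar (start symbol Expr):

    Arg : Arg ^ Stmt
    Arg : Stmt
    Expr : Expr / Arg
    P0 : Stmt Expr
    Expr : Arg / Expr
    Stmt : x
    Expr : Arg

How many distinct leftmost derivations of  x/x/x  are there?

4

Parse trees for x/x/x:
  [Expr [Expr [Expr [Arg [Stmt x]]] / [Arg [Stmt x]]] / [Arg [Stmt x]]]
  [Expr [Expr [Arg [Stmt x]] / [Expr [Arg [Stmt x]]]] / [Arg [Stmt x]]]
  [Expr [Arg [Stmt x]] / [Expr [Expr [Arg [Stmt x]]] / [Arg [Stmt x]]]]
  [Expr [Arg [Stmt x]] / [Expr [Arg [Stmt x]] / [Expr [Arg [Stmt x]]]]]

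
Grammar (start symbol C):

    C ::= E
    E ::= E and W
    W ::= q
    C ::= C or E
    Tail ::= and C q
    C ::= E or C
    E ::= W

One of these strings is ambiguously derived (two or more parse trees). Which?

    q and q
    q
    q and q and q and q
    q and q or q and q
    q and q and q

q and q or q and q

q and q: 1 tree
q: 1 tree
q and q and q and q: 1 tree
q and q or q and q: 2 trees
q and q and q: 1 tree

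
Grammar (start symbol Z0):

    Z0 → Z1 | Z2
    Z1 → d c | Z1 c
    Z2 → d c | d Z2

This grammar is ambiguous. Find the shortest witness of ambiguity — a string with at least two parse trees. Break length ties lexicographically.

length 2: d c has 2 parse trees

Two derivations of d c:
  Z0 ⇒ Z1 ⇒ d c
  Z0 ⇒ Z2 ⇒ d c

d c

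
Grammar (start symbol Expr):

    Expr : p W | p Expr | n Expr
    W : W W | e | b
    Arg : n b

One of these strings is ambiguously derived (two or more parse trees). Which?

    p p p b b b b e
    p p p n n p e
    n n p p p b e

p p p b b b b e

p p p b b b b e: 14 trees
p p p n n p e: 1 tree
n n p p p b e: 1 tree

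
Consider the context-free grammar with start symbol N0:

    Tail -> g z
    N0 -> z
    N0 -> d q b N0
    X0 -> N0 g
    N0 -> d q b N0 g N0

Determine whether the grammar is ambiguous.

Witness: d q b d q b z g z

Derivation 1: N0 ⇒ d q b N0 ⇒ d q b d q b N0 g N0 ⇒ d q b d q b z g N0 ⇒ d q b d q b z g z
Derivation 2: N0 ⇒ d q b N0 g N0 ⇒ d q b d q b N0 g N0 ⇒ d q b d q b z g N0 ⇒ d q b d q b z g z

Two distinct leftmost derivations for the same string.

Ambiguous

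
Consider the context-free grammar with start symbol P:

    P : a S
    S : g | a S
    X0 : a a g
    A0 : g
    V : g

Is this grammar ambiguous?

Only P, S are reachable from P; ignoring the rest: Restricted to the reachable nonterminals, every rule has the form A → t or A → t B, and no two rules for the same A share a first terminal. The grammar encodes a DFA — one run per string.

Unambiguous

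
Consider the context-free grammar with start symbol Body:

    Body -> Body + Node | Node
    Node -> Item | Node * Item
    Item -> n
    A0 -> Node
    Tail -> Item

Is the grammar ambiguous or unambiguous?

(A0, Tail are unreachable from Body, so their rules don't affect L(Body).) This is a standard precedence ladder (Body over Node over Item), with each level left-recursive on its own operator ('+' at Body, '*' at Node). That structure is LR(1), hence unambiguous.

Unambiguous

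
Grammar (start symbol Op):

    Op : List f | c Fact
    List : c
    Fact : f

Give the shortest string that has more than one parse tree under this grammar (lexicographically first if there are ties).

c f

length 2: c f has 2 parse trees

Two derivations of c f:
  Op ⇒ List f ⇒ c f
  Op ⇒ c Fact ⇒ c f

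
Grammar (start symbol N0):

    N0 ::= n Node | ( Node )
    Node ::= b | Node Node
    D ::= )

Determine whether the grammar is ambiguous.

Ambiguous

Witness: n b b b

Derivation 1: N0 ⇒ n Node ⇒ n Node Node ⇒ n b Node ⇒ n b Node Node ⇒ n b b Node ⇒ n b b b
Derivation 2: N0 ⇒ n Node ⇒ n Node Node ⇒ n Node Node Node ⇒ n b Node Node ⇒ n b b Node ⇒ n b b b

Two distinct leftmost derivations for the same string.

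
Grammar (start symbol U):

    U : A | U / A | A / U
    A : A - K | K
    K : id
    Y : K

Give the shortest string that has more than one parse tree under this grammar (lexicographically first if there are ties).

id / id

length 1: no string has ≥2 trees
length 3: id / id has 2 parse trees

Two derivations of id / id:
  U ⇒ U / A ⇒ A / A ⇒ K / A ⇒ id / A ⇒ id / K ⇒ id / id
  U ⇒ A / U ⇒ K / U ⇒ id / U ⇒ id / A ⇒ id / K ⇒ id / id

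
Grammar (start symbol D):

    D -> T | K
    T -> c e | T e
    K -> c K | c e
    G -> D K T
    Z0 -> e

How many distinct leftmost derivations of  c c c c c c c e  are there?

Parse trees for c c c c c c c e:
  [D [K c [K c [K c [K c [K c [K c [K c e]]]]]]]]

1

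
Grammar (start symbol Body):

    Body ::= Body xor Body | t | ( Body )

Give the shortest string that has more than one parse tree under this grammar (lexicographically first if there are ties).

length 1: no string has ≥2 trees
length 3: no string has ≥2 trees
length 5: t xor t xor t has 2 parse trees

Two derivations of t xor t xor t:
  Body ⇒ Body xor Body ⇒ Body xor Body xor Body ⇒ t xor Body xor Body ⇒ t xor t xor Body ⇒ t xor t xor t
  Body ⇒ Body xor Body ⇒ t xor Body ⇒ t xor Body xor Body ⇒ t xor t xor Body ⇒ t xor t xor t

t xor t xor t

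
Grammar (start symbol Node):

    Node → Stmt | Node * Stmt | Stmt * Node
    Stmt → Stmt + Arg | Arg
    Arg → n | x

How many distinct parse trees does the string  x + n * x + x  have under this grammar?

Parse trees for x + n * x + x:
  [Node [Node [Stmt [Stmt [Arg x]] + [Arg n]]] * [Stmt [Stmt [Arg x]] + [Arg x]]]
  [Node [Stmt [Stmt [Arg x]] + [Arg n]] * [Node [Stmt [Stmt [Arg x]] + [Arg x]]]]

2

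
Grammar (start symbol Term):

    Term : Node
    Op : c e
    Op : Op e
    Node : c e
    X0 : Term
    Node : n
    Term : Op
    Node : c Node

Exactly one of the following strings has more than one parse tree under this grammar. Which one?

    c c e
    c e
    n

c c e: 1 tree
c e: 2 trees
n: 1 tree

c e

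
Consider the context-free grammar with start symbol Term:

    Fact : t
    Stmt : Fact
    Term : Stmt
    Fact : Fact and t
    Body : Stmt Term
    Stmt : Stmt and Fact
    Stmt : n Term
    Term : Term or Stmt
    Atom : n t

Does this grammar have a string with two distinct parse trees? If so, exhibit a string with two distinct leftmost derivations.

Witness: t and t

Derivation 1: Term ⇒ Stmt ⇒ Fact ⇒ Fact and t ⇒ t and t
Derivation 2: Term ⇒ Stmt ⇒ Stmt and Fact ⇒ Fact and Fact ⇒ t and Fact ⇒ t and t

Two distinct leftmost derivations for the same string.

Ambiguous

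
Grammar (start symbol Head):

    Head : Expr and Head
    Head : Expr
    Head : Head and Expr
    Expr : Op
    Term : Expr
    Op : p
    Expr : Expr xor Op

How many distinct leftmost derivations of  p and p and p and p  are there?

8

Parse trees for p and p and p and p:
  [Head [Expr [Op p]] and [Head [Expr [Op p]] and [Head [Expr [Op p]] and [Head [Expr [Op p]]]]]]
  [Head [Expr [Op p]] and [Head [Expr [Op p]] and [Head [Head [Expr [Op p]]] and [Expr [Op p]]]]]
  [Head [Expr [Op p]] and [Head [Head [Expr [Op p]] and [Head [Expr [Op p]]]] and [Expr [Op p]]]]
  [Head [Expr [Op p]] and [Head [Head [Head [Expr [Op p]]] and [Expr [Op p]]] and [Expr [Op p]]]]
  [Head [Head [Expr [Op p]] and [Head [Expr [Op p]] and [Head [Expr [Op p]]]]] and [Expr [Op p]]]
  [Head [Head [Expr [Op p]] and [Head [Head [Expr [Op p]]] and [Expr [Op p]]]] and [Expr [Op p]]]
  [Head [Head [Head [Expr [Op p]] and [Head [Expr [Op p]]]] and [Expr [Op p]]] and [Expr [Op p]]]
  [Head [Head [Head [Head [Expr [Op p]]] and [Expr [Op p]]] and [Expr [Op p]]] and [Expr [Op p]]]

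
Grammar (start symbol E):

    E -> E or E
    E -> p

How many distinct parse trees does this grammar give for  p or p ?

Parse trees for p or p:
  [E [E p] or [E p]]

1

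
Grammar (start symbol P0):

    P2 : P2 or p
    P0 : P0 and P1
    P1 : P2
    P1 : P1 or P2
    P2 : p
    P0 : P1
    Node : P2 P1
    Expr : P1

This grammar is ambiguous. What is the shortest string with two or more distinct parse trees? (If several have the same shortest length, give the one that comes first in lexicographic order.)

length 1: no string has ≥2 trees
length 3: p or p has 2 parse trees

Two derivations of p or p:
  P0 ⇒ P1 ⇒ P2 ⇒ P2 or p ⇒ p or p
  P0 ⇒ P1 ⇒ P1 or P2 ⇒ P2 or P2 ⇒ p or P2 ⇒ p or p

p or p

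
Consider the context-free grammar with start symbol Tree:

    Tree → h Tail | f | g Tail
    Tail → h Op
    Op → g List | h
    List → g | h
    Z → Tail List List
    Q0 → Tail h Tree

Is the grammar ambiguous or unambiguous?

Only Tree, Tail, Op, List are reachable from Tree; ignoring the rest: The reachable rules are right-linear with at most one rule per (nonterminal, next-terminal) pair. Each input token forces the next rule, so parsing is deterministic.

Unambiguous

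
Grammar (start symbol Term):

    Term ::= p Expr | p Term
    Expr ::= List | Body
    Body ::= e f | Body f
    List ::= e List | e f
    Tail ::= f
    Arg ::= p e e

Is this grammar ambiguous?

Witness: p e f

Derivation 1: Term ⇒ p Expr ⇒ p List ⇒ p e f
Derivation 2: Term ⇒ p Expr ⇒ p Body ⇒ p e f

Two distinct leftmost derivations for the same string.

Ambiguous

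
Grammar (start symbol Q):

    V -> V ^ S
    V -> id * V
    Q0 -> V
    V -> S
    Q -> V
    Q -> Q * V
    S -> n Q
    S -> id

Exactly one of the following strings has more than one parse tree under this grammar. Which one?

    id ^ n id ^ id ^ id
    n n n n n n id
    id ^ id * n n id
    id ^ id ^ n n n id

id ^ n id ^ id ^ id: 3 trees
n n n n n n id: 1 tree
id ^ id * n n id: 1 tree
id ^ id ^ n n n id: 1 tree

id ^ n id ^ id ^ id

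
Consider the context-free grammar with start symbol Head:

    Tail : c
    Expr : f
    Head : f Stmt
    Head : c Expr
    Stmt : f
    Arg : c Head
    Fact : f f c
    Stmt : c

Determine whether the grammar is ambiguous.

Unambiguous

(Fact, Tail, Arg are unreachable from Head, so their rules don't affect L(Head).) The reachable rules are right-linear with at most one rule per (nonterminal, next-terminal) pair. Each input token forces the next rule, so parsing is deterministic.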